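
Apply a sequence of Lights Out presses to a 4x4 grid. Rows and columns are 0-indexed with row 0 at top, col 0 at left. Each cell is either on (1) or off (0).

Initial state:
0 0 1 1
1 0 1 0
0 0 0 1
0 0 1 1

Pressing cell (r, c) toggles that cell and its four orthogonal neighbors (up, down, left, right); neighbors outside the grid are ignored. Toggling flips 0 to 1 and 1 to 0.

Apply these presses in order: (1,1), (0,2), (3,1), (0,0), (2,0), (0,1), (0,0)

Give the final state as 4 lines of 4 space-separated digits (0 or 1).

After press 1 at (1,1):
0 1 1 1
0 1 0 0
0 1 0 1
0 0 1 1

After press 2 at (0,2):
0 0 0 0
0 1 1 0
0 1 0 1
0 0 1 1

After press 3 at (3,1):
0 0 0 0
0 1 1 0
0 0 0 1
1 1 0 1

After press 4 at (0,0):
1 1 0 0
1 1 1 0
0 0 0 1
1 1 0 1

After press 5 at (2,0):
1 1 0 0
0 1 1 0
1 1 0 1
0 1 0 1

After press 6 at (0,1):
0 0 1 0
0 0 1 0
1 1 0 1
0 1 0 1

After press 7 at (0,0):
1 1 1 0
1 0 1 0
1 1 0 1
0 1 0 1

Answer: 1 1 1 0
1 0 1 0
1 1 0 1
0 1 0 1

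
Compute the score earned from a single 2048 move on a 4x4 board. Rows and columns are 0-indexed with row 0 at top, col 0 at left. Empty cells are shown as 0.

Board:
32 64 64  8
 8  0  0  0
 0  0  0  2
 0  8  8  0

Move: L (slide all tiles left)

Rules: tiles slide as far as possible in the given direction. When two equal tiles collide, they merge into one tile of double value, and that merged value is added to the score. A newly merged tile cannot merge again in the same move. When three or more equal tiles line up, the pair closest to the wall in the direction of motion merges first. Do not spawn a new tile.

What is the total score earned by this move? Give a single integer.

Slide left:
row 0: [32, 64, 64, 8] -> [32, 128, 8, 0]  score +128 (running 128)
row 1: [8, 0, 0, 0] -> [8, 0, 0, 0]  score +0 (running 128)
row 2: [0, 0, 0, 2] -> [2, 0, 0, 0]  score +0 (running 128)
row 3: [0, 8, 8, 0] -> [16, 0, 0, 0]  score +16 (running 144)
Board after move:
 32 128   8   0
  8   0   0   0
  2   0   0   0
 16   0   0   0

Answer: 144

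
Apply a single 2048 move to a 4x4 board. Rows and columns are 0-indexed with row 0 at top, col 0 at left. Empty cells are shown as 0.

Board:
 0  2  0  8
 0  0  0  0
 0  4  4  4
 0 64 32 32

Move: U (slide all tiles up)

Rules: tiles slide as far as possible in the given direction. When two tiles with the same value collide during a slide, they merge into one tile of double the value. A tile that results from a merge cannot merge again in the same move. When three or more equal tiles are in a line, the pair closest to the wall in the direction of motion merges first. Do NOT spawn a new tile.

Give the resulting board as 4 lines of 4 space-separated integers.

Answer:  0  2  4  8
 0  4 32  4
 0 64  0 32
 0  0  0  0

Derivation:
Slide up:
col 0: [0, 0, 0, 0] -> [0, 0, 0, 0]
col 1: [2, 0, 4, 64] -> [2, 4, 64, 0]
col 2: [0, 0, 4, 32] -> [4, 32, 0, 0]
col 3: [8, 0, 4, 32] -> [8, 4, 32, 0]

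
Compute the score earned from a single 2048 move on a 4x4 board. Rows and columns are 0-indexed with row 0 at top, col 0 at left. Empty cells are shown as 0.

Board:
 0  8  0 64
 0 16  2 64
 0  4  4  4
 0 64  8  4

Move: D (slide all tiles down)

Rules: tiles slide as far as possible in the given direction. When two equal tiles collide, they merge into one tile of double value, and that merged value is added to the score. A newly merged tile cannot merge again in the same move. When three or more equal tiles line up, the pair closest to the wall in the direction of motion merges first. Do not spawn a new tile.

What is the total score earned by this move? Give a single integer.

Slide down:
col 0: [0, 0, 0, 0] -> [0, 0, 0, 0]  score +0 (running 0)
col 1: [8, 16, 4, 64] -> [8, 16, 4, 64]  score +0 (running 0)
col 2: [0, 2, 4, 8] -> [0, 2, 4, 8]  score +0 (running 0)
col 3: [64, 64, 4, 4] -> [0, 0, 128, 8]  score +136 (running 136)
Board after move:
  0   8   0   0
  0  16   2   0
  0   4   4 128
  0  64   8   8

Answer: 136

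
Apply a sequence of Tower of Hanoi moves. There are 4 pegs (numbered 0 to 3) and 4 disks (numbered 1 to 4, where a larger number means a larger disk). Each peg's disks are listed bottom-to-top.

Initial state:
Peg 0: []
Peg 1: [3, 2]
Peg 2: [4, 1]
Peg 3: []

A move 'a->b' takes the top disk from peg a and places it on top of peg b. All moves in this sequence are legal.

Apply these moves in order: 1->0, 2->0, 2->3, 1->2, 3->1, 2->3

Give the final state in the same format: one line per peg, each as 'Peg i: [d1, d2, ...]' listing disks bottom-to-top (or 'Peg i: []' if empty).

Answer: Peg 0: [2, 1]
Peg 1: [4]
Peg 2: []
Peg 3: [3]

Derivation:
After move 1 (1->0):
Peg 0: [2]
Peg 1: [3]
Peg 2: [4, 1]
Peg 3: []

After move 2 (2->0):
Peg 0: [2, 1]
Peg 1: [3]
Peg 2: [4]
Peg 3: []

After move 3 (2->3):
Peg 0: [2, 1]
Peg 1: [3]
Peg 2: []
Peg 3: [4]

After move 4 (1->2):
Peg 0: [2, 1]
Peg 1: []
Peg 2: [3]
Peg 3: [4]

After move 5 (3->1):
Peg 0: [2, 1]
Peg 1: [4]
Peg 2: [3]
Peg 3: []

After move 6 (2->3):
Peg 0: [2, 1]
Peg 1: [4]
Peg 2: []
Peg 3: [3]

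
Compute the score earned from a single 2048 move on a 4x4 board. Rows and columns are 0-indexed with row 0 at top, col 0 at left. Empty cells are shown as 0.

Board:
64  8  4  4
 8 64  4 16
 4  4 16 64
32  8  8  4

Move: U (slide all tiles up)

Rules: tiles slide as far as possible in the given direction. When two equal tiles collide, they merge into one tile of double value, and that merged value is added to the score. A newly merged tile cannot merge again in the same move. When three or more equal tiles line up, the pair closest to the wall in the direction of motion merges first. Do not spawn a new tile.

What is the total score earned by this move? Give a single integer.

Slide up:
col 0: [64, 8, 4, 32] -> [64, 8, 4, 32]  score +0 (running 0)
col 1: [8, 64, 4, 8] -> [8, 64, 4, 8]  score +0 (running 0)
col 2: [4, 4, 16, 8] -> [8, 16, 8, 0]  score +8 (running 8)
col 3: [4, 16, 64, 4] -> [4, 16, 64, 4]  score +0 (running 8)
Board after move:
64  8  8  4
 8 64 16 16
 4  4  8 64
32  8  0  4

Answer: 8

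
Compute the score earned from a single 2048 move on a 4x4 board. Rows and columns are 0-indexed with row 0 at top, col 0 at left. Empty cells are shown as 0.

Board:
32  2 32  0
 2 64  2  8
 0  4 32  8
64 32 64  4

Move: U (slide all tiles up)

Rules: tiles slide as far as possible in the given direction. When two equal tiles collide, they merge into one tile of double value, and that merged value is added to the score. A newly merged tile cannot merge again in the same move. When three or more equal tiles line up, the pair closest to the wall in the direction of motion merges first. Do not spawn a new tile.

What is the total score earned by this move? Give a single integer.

Slide up:
col 0: [32, 2, 0, 64] -> [32, 2, 64, 0]  score +0 (running 0)
col 1: [2, 64, 4, 32] -> [2, 64, 4, 32]  score +0 (running 0)
col 2: [32, 2, 32, 64] -> [32, 2, 32, 64]  score +0 (running 0)
col 3: [0, 8, 8, 4] -> [16, 4, 0, 0]  score +16 (running 16)
Board after move:
32  2 32 16
 2 64  2  4
64  4 32  0
 0 32 64  0

Answer: 16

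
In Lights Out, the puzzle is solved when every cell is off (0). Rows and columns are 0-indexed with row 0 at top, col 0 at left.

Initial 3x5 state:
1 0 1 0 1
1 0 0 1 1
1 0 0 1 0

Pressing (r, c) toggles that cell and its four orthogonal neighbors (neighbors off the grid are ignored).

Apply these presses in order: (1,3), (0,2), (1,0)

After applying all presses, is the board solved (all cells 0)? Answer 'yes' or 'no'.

After press 1 at (1,3):
1 0 1 1 1
1 0 1 0 0
1 0 0 0 0

After press 2 at (0,2):
1 1 0 0 1
1 0 0 0 0
1 0 0 0 0

After press 3 at (1,0):
0 1 0 0 1
0 1 0 0 0
0 0 0 0 0

Lights still on: 3

Answer: no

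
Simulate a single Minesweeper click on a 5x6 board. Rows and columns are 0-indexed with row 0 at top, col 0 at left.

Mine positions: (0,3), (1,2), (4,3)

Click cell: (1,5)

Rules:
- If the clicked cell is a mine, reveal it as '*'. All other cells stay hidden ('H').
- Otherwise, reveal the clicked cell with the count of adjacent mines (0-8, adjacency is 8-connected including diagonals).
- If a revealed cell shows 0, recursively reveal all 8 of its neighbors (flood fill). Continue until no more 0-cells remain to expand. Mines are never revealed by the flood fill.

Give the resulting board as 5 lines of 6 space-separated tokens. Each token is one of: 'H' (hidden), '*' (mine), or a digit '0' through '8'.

H H H H 1 0
H H H 2 1 0
H H H 1 0 0
H H H 1 1 0
H H H H 1 0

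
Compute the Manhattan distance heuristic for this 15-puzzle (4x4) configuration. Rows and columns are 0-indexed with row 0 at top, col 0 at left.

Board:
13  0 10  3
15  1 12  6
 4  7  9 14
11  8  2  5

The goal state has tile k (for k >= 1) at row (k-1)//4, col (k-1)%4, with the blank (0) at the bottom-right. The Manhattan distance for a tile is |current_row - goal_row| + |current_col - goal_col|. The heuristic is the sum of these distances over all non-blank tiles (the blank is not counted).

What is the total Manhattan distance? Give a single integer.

Tile 13: (0,0)->(3,0) = 3
Tile 10: (0,2)->(2,1) = 3
Tile 3: (0,3)->(0,2) = 1
Tile 15: (1,0)->(3,2) = 4
Tile 1: (1,1)->(0,0) = 2
Tile 12: (1,2)->(2,3) = 2
Tile 6: (1,3)->(1,1) = 2
Tile 4: (2,0)->(0,3) = 5
Tile 7: (2,1)->(1,2) = 2
Tile 9: (2,2)->(2,0) = 2
Tile 14: (2,3)->(3,1) = 3
Tile 11: (3,0)->(2,2) = 3
Tile 8: (3,1)->(1,3) = 4
Tile 2: (3,2)->(0,1) = 4
Tile 5: (3,3)->(1,0) = 5
Sum: 3 + 3 + 1 + 4 + 2 + 2 + 2 + 5 + 2 + 2 + 3 + 3 + 4 + 4 + 5 = 45

Answer: 45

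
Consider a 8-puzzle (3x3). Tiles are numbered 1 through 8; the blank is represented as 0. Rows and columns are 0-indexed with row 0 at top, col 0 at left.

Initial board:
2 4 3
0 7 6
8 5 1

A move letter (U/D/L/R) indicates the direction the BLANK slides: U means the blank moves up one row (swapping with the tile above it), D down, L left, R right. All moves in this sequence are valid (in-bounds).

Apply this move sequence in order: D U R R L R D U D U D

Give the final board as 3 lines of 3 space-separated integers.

Answer: 2 4 3
7 6 1
8 5 0

Derivation:
After move 1 (D):
2 4 3
8 7 6
0 5 1

After move 2 (U):
2 4 3
0 7 6
8 5 1

After move 3 (R):
2 4 3
7 0 6
8 5 1

After move 4 (R):
2 4 3
7 6 0
8 5 1

After move 5 (L):
2 4 3
7 0 6
8 5 1

After move 6 (R):
2 4 3
7 6 0
8 5 1

After move 7 (D):
2 4 3
7 6 1
8 5 0

After move 8 (U):
2 4 3
7 6 0
8 5 1

After move 9 (D):
2 4 3
7 6 1
8 5 0

After move 10 (U):
2 4 3
7 6 0
8 5 1

After move 11 (D):
2 4 3
7 6 1
8 5 0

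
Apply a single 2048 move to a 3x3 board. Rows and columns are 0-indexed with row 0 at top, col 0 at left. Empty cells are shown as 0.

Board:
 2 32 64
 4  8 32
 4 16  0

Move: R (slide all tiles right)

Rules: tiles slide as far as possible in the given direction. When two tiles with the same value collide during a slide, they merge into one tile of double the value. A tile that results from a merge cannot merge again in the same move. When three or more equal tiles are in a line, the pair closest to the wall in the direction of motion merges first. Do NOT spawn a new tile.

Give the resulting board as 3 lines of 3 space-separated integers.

Answer:  2 32 64
 4  8 32
 0  4 16

Derivation:
Slide right:
row 0: [2, 32, 64] -> [2, 32, 64]
row 1: [4, 8, 32] -> [4, 8, 32]
row 2: [4, 16, 0] -> [0, 4, 16]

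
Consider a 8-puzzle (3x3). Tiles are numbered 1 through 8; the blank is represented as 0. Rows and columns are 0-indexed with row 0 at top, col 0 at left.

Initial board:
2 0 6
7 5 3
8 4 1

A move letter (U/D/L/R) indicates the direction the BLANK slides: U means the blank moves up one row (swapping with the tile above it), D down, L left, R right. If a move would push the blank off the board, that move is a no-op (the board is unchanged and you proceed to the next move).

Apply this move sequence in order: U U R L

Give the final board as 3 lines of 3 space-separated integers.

After move 1 (U):
2 0 6
7 5 3
8 4 1

After move 2 (U):
2 0 6
7 5 3
8 4 1

After move 3 (R):
2 6 0
7 5 3
8 4 1

After move 4 (L):
2 0 6
7 5 3
8 4 1

Answer: 2 0 6
7 5 3
8 4 1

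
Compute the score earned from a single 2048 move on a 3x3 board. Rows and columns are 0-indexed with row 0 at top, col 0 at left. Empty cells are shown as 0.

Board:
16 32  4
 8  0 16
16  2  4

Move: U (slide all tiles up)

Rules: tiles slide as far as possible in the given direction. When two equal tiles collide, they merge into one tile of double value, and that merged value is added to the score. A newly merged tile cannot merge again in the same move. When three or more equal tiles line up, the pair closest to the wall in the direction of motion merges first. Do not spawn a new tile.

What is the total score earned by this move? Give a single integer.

Answer: 0

Derivation:
Slide up:
col 0: [16, 8, 16] -> [16, 8, 16]  score +0 (running 0)
col 1: [32, 0, 2] -> [32, 2, 0]  score +0 (running 0)
col 2: [4, 16, 4] -> [4, 16, 4]  score +0 (running 0)
Board after move:
16 32  4
 8  2 16
16  0  4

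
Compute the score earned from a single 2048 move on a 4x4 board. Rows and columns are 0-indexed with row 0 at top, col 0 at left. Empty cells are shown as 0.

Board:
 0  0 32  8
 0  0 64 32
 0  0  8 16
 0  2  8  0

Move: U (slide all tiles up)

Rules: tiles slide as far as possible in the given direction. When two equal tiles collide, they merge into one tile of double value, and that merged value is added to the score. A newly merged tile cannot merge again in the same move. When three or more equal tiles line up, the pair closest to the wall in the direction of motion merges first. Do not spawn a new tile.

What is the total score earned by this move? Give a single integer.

Slide up:
col 0: [0, 0, 0, 0] -> [0, 0, 0, 0]  score +0 (running 0)
col 1: [0, 0, 0, 2] -> [2, 0, 0, 0]  score +0 (running 0)
col 2: [32, 64, 8, 8] -> [32, 64, 16, 0]  score +16 (running 16)
col 3: [8, 32, 16, 0] -> [8, 32, 16, 0]  score +0 (running 16)
Board after move:
 0  2 32  8
 0  0 64 32
 0  0 16 16
 0  0  0  0

Answer: 16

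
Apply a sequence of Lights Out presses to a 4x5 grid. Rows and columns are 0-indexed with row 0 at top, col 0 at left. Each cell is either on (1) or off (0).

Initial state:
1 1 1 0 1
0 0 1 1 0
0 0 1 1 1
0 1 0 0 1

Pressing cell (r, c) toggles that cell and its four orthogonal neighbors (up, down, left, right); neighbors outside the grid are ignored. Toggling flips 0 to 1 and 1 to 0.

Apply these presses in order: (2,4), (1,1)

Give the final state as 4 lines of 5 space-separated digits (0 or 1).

Answer: 1 0 1 0 1
1 1 0 1 1
0 1 1 0 0
0 1 0 0 0

Derivation:
After press 1 at (2,4):
1 1 1 0 1
0 0 1 1 1
0 0 1 0 0
0 1 0 0 0

After press 2 at (1,1):
1 0 1 0 1
1 1 0 1 1
0 1 1 0 0
0 1 0 0 0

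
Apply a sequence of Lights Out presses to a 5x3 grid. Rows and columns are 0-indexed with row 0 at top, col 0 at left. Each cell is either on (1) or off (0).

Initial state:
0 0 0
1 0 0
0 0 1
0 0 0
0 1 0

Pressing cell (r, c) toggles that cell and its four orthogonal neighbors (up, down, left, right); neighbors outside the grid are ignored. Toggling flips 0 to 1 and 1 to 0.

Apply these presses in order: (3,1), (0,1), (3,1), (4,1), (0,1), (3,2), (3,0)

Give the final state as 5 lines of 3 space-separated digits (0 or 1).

Answer: 0 0 0
1 0 0
1 0 0
1 1 1
0 0 0

Derivation:
After press 1 at (3,1):
0 0 0
1 0 0
0 1 1
1 1 1
0 0 0

After press 2 at (0,1):
1 1 1
1 1 0
0 1 1
1 1 1
0 0 0

After press 3 at (3,1):
1 1 1
1 1 0
0 0 1
0 0 0
0 1 0

After press 4 at (4,1):
1 1 1
1 1 0
0 0 1
0 1 0
1 0 1

After press 5 at (0,1):
0 0 0
1 0 0
0 0 1
0 1 0
1 0 1

After press 6 at (3,2):
0 0 0
1 0 0
0 0 0
0 0 1
1 0 0

After press 7 at (3,0):
0 0 0
1 0 0
1 0 0
1 1 1
0 0 0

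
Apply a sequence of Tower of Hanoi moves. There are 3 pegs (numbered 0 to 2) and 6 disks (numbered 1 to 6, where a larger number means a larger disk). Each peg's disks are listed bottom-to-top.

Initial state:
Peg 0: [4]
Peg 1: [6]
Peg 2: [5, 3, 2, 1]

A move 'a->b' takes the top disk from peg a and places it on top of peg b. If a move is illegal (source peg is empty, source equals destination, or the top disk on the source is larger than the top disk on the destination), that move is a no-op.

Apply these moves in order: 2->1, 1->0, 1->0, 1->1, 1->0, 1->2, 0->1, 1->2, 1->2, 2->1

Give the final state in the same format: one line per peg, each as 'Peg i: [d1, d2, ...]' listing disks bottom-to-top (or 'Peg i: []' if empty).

After move 1 (2->1):
Peg 0: [4]
Peg 1: [6, 1]
Peg 2: [5, 3, 2]

After move 2 (1->0):
Peg 0: [4, 1]
Peg 1: [6]
Peg 2: [5, 3, 2]

After move 3 (1->0):
Peg 0: [4, 1]
Peg 1: [6]
Peg 2: [5, 3, 2]

After move 4 (1->1):
Peg 0: [4, 1]
Peg 1: [6]
Peg 2: [5, 3, 2]

After move 5 (1->0):
Peg 0: [4, 1]
Peg 1: [6]
Peg 2: [5, 3, 2]

After move 6 (1->2):
Peg 0: [4, 1]
Peg 1: [6]
Peg 2: [5, 3, 2]

After move 7 (0->1):
Peg 0: [4]
Peg 1: [6, 1]
Peg 2: [5, 3, 2]

After move 8 (1->2):
Peg 0: [4]
Peg 1: [6]
Peg 2: [5, 3, 2, 1]

After move 9 (1->2):
Peg 0: [4]
Peg 1: [6]
Peg 2: [5, 3, 2, 1]

After move 10 (2->1):
Peg 0: [4]
Peg 1: [6, 1]
Peg 2: [5, 3, 2]

Answer: Peg 0: [4]
Peg 1: [6, 1]
Peg 2: [5, 3, 2]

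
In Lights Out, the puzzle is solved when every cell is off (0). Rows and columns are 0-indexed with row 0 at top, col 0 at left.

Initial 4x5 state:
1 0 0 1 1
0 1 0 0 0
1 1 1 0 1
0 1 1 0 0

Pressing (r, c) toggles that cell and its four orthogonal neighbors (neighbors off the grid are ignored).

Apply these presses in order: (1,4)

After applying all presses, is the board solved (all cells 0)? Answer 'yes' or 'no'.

After press 1 at (1,4):
1 0 0 1 0
0 1 0 1 1
1 1 1 0 0
0 1 1 0 0

Lights still on: 10

Answer: no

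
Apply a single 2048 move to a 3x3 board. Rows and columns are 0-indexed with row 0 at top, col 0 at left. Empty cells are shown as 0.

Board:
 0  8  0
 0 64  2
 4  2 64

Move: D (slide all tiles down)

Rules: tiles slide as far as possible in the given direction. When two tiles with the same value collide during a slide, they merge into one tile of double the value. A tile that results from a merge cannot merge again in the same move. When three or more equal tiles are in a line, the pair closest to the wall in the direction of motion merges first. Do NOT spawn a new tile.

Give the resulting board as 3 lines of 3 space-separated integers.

Slide down:
col 0: [0, 0, 4] -> [0, 0, 4]
col 1: [8, 64, 2] -> [8, 64, 2]
col 2: [0, 2, 64] -> [0, 2, 64]

Answer:  0  8  0
 0 64  2
 4  2 64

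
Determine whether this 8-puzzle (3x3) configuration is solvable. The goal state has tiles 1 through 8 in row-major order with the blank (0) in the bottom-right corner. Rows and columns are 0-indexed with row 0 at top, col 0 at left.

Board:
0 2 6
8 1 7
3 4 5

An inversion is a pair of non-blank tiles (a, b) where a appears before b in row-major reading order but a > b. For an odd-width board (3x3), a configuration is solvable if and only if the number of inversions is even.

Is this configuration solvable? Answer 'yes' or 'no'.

Inversions (pairs i<j in row-major order where tile[i] > tile[j] > 0): 13
13 is odd, so the puzzle is not solvable.

Answer: no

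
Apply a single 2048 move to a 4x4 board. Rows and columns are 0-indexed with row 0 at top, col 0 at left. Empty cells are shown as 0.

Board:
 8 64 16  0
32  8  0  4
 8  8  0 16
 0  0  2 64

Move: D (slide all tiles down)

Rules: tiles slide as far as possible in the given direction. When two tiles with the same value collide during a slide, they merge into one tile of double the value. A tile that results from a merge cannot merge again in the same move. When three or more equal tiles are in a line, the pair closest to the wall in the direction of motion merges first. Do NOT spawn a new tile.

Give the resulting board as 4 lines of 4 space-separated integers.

Answer:  0  0  0  0
 8  0  0  4
32 64 16 16
 8 16  2 64

Derivation:
Slide down:
col 0: [8, 32, 8, 0] -> [0, 8, 32, 8]
col 1: [64, 8, 8, 0] -> [0, 0, 64, 16]
col 2: [16, 0, 0, 2] -> [0, 0, 16, 2]
col 3: [0, 4, 16, 64] -> [0, 4, 16, 64]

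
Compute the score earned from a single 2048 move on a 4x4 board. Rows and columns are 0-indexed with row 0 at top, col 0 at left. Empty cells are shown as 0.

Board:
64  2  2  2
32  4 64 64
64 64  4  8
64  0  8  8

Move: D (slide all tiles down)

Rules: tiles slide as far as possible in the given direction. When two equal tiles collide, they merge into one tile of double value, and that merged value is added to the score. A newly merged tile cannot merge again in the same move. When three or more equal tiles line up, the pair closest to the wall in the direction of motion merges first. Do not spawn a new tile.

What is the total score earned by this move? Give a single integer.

Answer: 144

Derivation:
Slide down:
col 0: [64, 32, 64, 64] -> [0, 64, 32, 128]  score +128 (running 128)
col 1: [2, 4, 64, 0] -> [0, 2, 4, 64]  score +0 (running 128)
col 2: [2, 64, 4, 8] -> [2, 64, 4, 8]  score +0 (running 128)
col 3: [2, 64, 8, 8] -> [0, 2, 64, 16]  score +16 (running 144)
Board after move:
  0   0   2   0
 64   2  64   2
 32   4   4  64
128  64   8  16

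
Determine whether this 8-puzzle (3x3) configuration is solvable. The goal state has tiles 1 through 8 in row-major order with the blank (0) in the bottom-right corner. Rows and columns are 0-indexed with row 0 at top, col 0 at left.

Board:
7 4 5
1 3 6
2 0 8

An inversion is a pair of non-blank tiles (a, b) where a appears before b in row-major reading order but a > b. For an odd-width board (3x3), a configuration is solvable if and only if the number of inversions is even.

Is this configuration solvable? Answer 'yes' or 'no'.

Answer: yes

Derivation:
Inversions (pairs i<j in row-major order where tile[i] > tile[j] > 0): 14
14 is even, so the puzzle is solvable.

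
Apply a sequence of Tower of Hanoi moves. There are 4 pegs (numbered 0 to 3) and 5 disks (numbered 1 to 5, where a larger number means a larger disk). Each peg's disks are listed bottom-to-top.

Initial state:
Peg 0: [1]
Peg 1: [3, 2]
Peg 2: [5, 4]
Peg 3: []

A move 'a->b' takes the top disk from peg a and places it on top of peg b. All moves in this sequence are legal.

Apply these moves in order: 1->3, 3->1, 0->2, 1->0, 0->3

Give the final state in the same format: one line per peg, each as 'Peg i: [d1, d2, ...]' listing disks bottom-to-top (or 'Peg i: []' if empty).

After move 1 (1->3):
Peg 0: [1]
Peg 1: [3]
Peg 2: [5, 4]
Peg 3: [2]

After move 2 (3->1):
Peg 0: [1]
Peg 1: [3, 2]
Peg 2: [5, 4]
Peg 3: []

After move 3 (0->2):
Peg 0: []
Peg 1: [3, 2]
Peg 2: [5, 4, 1]
Peg 3: []

After move 4 (1->0):
Peg 0: [2]
Peg 1: [3]
Peg 2: [5, 4, 1]
Peg 3: []

After move 5 (0->3):
Peg 0: []
Peg 1: [3]
Peg 2: [5, 4, 1]
Peg 3: [2]

Answer: Peg 0: []
Peg 1: [3]
Peg 2: [5, 4, 1]
Peg 3: [2]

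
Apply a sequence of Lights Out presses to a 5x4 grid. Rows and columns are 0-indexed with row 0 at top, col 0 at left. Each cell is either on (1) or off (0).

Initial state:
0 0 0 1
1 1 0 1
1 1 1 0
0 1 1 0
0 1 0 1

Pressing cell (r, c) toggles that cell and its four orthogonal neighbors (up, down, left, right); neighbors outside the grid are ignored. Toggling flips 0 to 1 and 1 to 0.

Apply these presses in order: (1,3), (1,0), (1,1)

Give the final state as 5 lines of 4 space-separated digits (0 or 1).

Answer: 1 1 0 0
1 1 0 0
0 0 1 1
0 1 1 0
0 1 0 1

Derivation:
After press 1 at (1,3):
0 0 0 0
1 1 1 0
1 1 1 1
0 1 1 0
0 1 0 1

After press 2 at (1,0):
1 0 0 0
0 0 1 0
0 1 1 1
0 1 1 0
0 1 0 1

After press 3 at (1,1):
1 1 0 0
1 1 0 0
0 0 1 1
0 1 1 0
0 1 0 1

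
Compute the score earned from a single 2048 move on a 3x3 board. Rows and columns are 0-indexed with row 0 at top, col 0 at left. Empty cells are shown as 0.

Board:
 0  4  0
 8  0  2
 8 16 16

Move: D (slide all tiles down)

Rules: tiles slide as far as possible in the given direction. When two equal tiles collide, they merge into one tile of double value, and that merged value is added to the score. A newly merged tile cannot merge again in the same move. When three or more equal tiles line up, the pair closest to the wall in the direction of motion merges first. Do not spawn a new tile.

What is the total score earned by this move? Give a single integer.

Answer: 16

Derivation:
Slide down:
col 0: [0, 8, 8] -> [0, 0, 16]  score +16 (running 16)
col 1: [4, 0, 16] -> [0, 4, 16]  score +0 (running 16)
col 2: [0, 2, 16] -> [0, 2, 16]  score +0 (running 16)
Board after move:
 0  0  0
 0  4  2
16 16 16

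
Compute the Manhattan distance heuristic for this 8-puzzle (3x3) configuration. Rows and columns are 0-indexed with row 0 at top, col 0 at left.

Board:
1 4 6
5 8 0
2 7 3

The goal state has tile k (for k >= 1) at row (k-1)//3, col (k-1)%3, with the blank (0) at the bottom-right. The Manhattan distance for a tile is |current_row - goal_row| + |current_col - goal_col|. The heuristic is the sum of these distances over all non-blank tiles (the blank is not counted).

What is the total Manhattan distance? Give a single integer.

Answer: 11

Derivation:
Tile 1: (0,0)->(0,0) = 0
Tile 4: (0,1)->(1,0) = 2
Tile 6: (0,2)->(1,2) = 1
Tile 5: (1,0)->(1,1) = 1
Tile 8: (1,1)->(2,1) = 1
Tile 2: (2,0)->(0,1) = 3
Tile 7: (2,1)->(2,0) = 1
Tile 3: (2,2)->(0,2) = 2
Sum: 0 + 2 + 1 + 1 + 1 + 3 + 1 + 2 = 11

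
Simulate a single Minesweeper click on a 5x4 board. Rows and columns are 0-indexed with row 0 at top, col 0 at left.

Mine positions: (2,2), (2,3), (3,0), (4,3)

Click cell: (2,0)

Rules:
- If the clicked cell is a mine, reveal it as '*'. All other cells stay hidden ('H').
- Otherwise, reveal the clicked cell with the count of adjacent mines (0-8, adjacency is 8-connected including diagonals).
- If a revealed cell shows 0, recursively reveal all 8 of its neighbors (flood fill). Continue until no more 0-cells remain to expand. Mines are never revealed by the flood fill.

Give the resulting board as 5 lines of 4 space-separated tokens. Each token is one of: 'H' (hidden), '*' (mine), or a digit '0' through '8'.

H H H H
H H H H
1 H H H
H H H H
H H H H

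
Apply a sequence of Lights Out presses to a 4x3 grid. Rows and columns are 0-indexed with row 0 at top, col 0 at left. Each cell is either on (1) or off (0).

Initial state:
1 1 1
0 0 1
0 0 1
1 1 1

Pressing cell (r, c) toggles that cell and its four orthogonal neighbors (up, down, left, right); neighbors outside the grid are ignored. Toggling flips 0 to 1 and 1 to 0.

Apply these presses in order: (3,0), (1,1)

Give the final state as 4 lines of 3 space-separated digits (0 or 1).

After press 1 at (3,0):
1 1 1
0 0 1
1 0 1
0 0 1

After press 2 at (1,1):
1 0 1
1 1 0
1 1 1
0 0 1

Answer: 1 0 1
1 1 0
1 1 1
0 0 1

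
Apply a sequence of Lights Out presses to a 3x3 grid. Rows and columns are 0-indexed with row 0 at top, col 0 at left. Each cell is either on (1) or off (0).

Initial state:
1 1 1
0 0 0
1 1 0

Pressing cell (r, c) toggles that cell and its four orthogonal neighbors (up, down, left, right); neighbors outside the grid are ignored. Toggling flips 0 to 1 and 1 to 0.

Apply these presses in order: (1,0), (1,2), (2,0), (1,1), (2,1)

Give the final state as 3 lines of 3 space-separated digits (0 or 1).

After press 1 at (1,0):
0 1 1
1 1 0
0 1 0

After press 2 at (1,2):
0 1 0
1 0 1
0 1 1

After press 3 at (2,0):
0 1 0
0 0 1
1 0 1

After press 4 at (1,1):
0 0 0
1 1 0
1 1 1

After press 5 at (2,1):
0 0 0
1 0 0
0 0 0

Answer: 0 0 0
1 0 0
0 0 0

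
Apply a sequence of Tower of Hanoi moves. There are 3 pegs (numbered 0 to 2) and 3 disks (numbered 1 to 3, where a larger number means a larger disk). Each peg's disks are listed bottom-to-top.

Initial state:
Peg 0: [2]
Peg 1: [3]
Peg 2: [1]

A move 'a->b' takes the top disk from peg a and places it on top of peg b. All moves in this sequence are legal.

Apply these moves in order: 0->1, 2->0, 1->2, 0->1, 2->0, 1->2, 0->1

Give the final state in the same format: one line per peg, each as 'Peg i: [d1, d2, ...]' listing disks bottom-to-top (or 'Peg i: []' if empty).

After move 1 (0->1):
Peg 0: []
Peg 1: [3, 2]
Peg 2: [1]

After move 2 (2->0):
Peg 0: [1]
Peg 1: [3, 2]
Peg 2: []

After move 3 (1->2):
Peg 0: [1]
Peg 1: [3]
Peg 2: [2]

After move 4 (0->1):
Peg 0: []
Peg 1: [3, 1]
Peg 2: [2]

After move 5 (2->0):
Peg 0: [2]
Peg 1: [3, 1]
Peg 2: []

After move 6 (1->2):
Peg 0: [2]
Peg 1: [3]
Peg 2: [1]

After move 7 (0->1):
Peg 0: []
Peg 1: [3, 2]
Peg 2: [1]

Answer: Peg 0: []
Peg 1: [3, 2]
Peg 2: [1]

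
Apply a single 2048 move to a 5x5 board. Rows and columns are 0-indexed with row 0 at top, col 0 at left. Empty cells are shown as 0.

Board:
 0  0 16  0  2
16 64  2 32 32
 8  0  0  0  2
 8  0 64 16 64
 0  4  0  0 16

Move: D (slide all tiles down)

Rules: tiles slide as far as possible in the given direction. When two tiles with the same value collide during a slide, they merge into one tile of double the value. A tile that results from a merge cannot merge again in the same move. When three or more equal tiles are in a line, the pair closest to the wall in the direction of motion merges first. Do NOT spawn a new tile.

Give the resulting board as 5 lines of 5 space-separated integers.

Slide down:
col 0: [0, 16, 8, 8, 0] -> [0, 0, 0, 16, 16]
col 1: [0, 64, 0, 0, 4] -> [0, 0, 0, 64, 4]
col 2: [16, 2, 0, 64, 0] -> [0, 0, 16, 2, 64]
col 3: [0, 32, 0, 16, 0] -> [0, 0, 0, 32, 16]
col 4: [2, 32, 2, 64, 16] -> [2, 32, 2, 64, 16]

Answer:  0  0  0  0  2
 0  0  0  0 32
 0  0 16  0  2
16 64  2 32 64
16  4 64 16 16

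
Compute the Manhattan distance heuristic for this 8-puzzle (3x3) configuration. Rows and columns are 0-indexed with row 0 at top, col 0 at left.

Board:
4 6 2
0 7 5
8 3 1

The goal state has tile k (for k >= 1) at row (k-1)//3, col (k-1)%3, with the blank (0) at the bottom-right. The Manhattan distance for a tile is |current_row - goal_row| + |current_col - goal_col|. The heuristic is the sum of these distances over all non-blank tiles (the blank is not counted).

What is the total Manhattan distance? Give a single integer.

Tile 4: at (0,0), goal (1,0), distance |0-1|+|0-0| = 1
Tile 6: at (0,1), goal (1,2), distance |0-1|+|1-2| = 2
Tile 2: at (0,2), goal (0,1), distance |0-0|+|2-1| = 1
Tile 7: at (1,1), goal (2,0), distance |1-2|+|1-0| = 2
Tile 5: at (1,2), goal (1,1), distance |1-1|+|2-1| = 1
Tile 8: at (2,0), goal (2,1), distance |2-2|+|0-1| = 1
Tile 3: at (2,1), goal (0,2), distance |2-0|+|1-2| = 3
Tile 1: at (2,2), goal (0,0), distance |2-0|+|2-0| = 4
Sum: 1 + 2 + 1 + 2 + 1 + 1 + 3 + 4 = 15

Answer: 15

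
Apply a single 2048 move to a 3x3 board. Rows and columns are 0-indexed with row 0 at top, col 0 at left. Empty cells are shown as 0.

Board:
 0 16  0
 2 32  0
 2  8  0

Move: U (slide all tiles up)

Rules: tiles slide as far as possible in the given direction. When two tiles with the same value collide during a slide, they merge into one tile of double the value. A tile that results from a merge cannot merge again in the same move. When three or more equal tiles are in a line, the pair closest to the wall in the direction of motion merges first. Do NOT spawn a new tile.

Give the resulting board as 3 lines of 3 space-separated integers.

Slide up:
col 0: [0, 2, 2] -> [4, 0, 0]
col 1: [16, 32, 8] -> [16, 32, 8]
col 2: [0, 0, 0] -> [0, 0, 0]

Answer:  4 16  0
 0 32  0
 0  8  0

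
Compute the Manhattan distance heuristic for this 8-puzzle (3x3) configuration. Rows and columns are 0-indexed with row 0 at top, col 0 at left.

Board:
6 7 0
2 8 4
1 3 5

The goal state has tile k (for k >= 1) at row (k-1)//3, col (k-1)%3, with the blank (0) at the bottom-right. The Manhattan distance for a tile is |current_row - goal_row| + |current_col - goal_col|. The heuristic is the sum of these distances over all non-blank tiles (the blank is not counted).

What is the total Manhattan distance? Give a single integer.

Tile 6: at (0,0), goal (1,2), distance |0-1|+|0-2| = 3
Tile 7: at (0,1), goal (2,0), distance |0-2|+|1-0| = 3
Tile 2: at (1,0), goal (0,1), distance |1-0|+|0-1| = 2
Tile 8: at (1,1), goal (2,1), distance |1-2|+|1-1| = 1
Tile 4: at (1,2), goal (1,0), distance |1-1|+|2-0| = 2
Tile 1: at (2,0), goal (0,0), distance |2-0|+|0-0| = 2
Tile 3: at (2,1), goal (0,2), distance |2-0|+|1-2| = 3
Tile 5: at (2,2), goal (1,1), distance |2-1|+|2-1| = 2
Sum: 3 + 3 + 2 + 1 + 2 + 2 + 3 + 2 = 18

Answer: 18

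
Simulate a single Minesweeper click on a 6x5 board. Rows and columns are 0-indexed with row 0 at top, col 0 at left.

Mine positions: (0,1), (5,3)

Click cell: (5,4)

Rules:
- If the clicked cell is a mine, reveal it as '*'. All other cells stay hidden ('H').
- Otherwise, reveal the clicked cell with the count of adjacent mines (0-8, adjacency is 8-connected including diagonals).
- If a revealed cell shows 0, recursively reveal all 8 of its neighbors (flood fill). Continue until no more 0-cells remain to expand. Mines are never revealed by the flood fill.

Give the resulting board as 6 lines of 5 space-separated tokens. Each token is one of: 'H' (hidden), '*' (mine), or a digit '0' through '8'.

H H H H H
H H H H H
H H H H H
H H H H H
H H H H H
H H H H 1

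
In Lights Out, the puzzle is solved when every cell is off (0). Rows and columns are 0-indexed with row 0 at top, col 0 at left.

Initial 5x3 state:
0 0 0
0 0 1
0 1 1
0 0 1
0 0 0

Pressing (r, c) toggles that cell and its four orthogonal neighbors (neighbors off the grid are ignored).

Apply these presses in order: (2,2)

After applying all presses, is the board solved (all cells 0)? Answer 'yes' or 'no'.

Answer: yes

Derivation:
After press 1 at (2,2):
0 0 0
0 0 0
0 0 0
0 0 0
0 0 0

Lights still on: 0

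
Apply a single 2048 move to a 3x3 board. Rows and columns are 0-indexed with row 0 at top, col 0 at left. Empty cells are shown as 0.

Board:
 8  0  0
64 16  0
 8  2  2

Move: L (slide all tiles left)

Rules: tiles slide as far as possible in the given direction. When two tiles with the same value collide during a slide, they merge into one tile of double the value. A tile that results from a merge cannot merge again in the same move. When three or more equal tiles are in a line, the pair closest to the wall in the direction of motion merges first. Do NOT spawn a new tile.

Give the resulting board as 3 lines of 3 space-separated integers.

Answer:  8  0  0
64 16  0
 8  4  0

Derivation:
Slide left:
row 0: [8, 0, 0] -> [8, 0, 0]
row 1: [64, 16, 0] -> [64, 16, 0]
row 2: [8, 2, 2] -> [8, 4, 0]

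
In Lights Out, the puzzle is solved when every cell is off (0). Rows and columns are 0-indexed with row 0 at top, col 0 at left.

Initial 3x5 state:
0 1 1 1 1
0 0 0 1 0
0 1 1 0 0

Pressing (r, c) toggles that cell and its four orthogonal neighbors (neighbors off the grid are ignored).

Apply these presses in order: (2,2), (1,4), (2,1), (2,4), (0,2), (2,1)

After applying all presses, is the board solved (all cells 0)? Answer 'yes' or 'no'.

Answer: yes

Derivation:
After press 1 at (2,2):
0 1 1 1 1
0 0 1 1 0
0 0 0 1 0

After press 2 at (1,4):
0 1 1 1 0
0 0 1 0 1
0 0 0 1 1

After press 3 at (2,1):
0 1 1 1 0
0 1 1 0 1
1 1 1 1 1

After press 4 at (2,4):
0 1 1 1 0
0 1 1 0 0
1 1 1 0 0

After press 5 at (0,2):
0 0 0 0 0
0 1 0 0 0
1 1 1 0 0

After press 6 at (2,1):
0 0 0 0 0
0 0 0 0 0
0 0 0 0 0

Lights still on: 0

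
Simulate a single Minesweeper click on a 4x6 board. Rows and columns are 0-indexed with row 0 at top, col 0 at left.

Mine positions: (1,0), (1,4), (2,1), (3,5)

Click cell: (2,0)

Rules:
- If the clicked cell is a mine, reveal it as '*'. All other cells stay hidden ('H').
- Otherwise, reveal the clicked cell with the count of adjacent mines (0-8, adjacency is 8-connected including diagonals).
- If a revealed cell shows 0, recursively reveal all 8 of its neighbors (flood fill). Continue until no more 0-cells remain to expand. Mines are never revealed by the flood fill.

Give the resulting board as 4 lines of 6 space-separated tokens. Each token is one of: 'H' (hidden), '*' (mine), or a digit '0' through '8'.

H H H H H H
H H H H H H
2 H H H H H
H H H H H H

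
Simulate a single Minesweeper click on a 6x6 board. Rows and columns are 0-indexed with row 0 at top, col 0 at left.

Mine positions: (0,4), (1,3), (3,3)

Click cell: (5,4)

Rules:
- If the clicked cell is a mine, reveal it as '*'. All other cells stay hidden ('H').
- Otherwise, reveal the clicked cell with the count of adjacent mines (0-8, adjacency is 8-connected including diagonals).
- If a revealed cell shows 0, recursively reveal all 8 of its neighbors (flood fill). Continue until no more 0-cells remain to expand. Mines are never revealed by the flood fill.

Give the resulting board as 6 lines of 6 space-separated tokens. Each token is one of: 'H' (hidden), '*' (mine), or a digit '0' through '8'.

0 0 1 H H H
0 0 1 H 2 1
0 0 2 H 2 0
0 0 1 H 1 0
0 0 1 1 1 0
0 0 0 0 0 0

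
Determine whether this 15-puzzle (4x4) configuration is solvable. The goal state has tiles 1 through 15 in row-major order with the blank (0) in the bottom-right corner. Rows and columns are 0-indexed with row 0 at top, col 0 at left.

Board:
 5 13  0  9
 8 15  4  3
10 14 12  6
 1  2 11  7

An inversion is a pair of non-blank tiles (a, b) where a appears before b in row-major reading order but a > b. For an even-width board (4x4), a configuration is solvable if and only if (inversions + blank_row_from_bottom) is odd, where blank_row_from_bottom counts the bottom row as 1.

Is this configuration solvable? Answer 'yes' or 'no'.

Inversions: 61
Blank is in row 0 (0-indexed from top), which is row 4 counting from the bottom (bottom = 1).
61 + 4 = 65, which is odd, so the puzzle is solvable.

Answer: yes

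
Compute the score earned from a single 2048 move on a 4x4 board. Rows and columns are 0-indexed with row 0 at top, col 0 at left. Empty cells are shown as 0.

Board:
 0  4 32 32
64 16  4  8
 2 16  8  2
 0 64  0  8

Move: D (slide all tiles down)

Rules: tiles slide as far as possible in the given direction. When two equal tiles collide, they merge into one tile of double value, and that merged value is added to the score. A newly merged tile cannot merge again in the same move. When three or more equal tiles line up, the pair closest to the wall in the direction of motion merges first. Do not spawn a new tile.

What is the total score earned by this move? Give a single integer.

Answer: 32

Derivation:
Slide down:
col 0: [0, 64, 2, 0] -> [0, 0, 64, 2]  score +0 (running 0)
col 1: [4, 16, 16, 64] -> [0, 4, 32, 64]  score +32 (running 32)
col 2: [32, 4, 8, 0] -> [0, 32, 4, 8]  score +0 (running 32)
col 3: [32, 8, 2, 8] -> [32, 8, 2, 8]  score +0 (running 32)
Board after move:
 0  0  0 32
 0  4 32  8
64 32  4  2
 2 64  8  8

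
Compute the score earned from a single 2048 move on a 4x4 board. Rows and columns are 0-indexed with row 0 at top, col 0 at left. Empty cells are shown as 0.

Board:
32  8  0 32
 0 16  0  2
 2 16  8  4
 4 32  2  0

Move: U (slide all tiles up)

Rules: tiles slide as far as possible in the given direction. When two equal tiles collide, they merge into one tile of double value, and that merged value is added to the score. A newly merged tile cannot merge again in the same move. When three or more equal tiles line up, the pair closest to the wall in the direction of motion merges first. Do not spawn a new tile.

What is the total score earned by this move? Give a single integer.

Answer: 32

Derivation:
Slide up:
col 0: [32, 0, 2, 4] -> [32, 2, 4, 0]  score +0 (running 0)
col 1: [8, 16, 16, 32] -> [8, 32, 32, 0]  score +32 (running 32)
col 2: [0, 0, 8, 2] -> [8, 2, 0, 0]  score +0 (running 32)
col 3: [32, 2, 4, 0] -> [32, 2, 4, 0]  score +0 (running 32)
Board after move:
32  8  8 32
 2 32  2  2
 4 32  0  4
 0  0  0  0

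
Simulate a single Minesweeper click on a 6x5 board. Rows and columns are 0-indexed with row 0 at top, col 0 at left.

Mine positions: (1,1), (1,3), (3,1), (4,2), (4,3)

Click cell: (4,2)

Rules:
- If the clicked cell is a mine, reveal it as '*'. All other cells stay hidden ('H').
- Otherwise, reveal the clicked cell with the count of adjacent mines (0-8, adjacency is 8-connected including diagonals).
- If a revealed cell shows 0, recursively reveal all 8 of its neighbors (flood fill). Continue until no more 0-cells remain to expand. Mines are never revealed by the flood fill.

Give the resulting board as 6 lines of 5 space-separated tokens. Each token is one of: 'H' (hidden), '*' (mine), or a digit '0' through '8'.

H H H H H
H H H H H
H H H H H
H H H H H
H H * H H
H H H H H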